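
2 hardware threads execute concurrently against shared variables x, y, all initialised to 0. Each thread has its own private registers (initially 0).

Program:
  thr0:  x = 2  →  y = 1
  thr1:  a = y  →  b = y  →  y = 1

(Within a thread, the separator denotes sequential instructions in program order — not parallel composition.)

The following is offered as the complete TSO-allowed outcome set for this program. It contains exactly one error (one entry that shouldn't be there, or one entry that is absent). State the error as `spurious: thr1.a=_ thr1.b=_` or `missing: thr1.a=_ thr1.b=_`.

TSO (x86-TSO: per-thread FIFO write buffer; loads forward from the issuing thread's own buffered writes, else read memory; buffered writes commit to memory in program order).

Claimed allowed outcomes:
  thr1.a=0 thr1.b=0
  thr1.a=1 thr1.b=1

outcome vector order: (thr1.a,thr1.b)
under TSO → (0,0) (0,1) (1,1)
TSO∖claimed = {(0,1)}

missing: thr1.a=0 thr1.b=1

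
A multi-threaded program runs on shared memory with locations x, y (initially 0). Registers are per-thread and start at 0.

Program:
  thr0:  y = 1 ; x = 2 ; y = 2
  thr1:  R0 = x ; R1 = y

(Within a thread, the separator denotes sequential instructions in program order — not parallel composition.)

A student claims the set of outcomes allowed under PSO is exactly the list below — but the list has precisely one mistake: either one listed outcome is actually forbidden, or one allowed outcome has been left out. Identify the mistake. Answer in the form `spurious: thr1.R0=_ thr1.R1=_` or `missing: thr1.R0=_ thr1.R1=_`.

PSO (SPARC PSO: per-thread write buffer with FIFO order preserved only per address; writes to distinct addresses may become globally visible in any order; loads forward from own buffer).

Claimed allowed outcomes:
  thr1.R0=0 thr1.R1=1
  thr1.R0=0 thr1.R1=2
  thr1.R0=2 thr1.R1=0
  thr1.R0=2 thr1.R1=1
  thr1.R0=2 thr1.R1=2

missing: thr1.R0=0 thr1.R1=0

outcome vector order: (thr1.R0,thr1.R1)
PSO: 6 outcomes — {0/0 0/1 0/2 2/0 2/1 2/2}
PSO∖claimed = {0/0}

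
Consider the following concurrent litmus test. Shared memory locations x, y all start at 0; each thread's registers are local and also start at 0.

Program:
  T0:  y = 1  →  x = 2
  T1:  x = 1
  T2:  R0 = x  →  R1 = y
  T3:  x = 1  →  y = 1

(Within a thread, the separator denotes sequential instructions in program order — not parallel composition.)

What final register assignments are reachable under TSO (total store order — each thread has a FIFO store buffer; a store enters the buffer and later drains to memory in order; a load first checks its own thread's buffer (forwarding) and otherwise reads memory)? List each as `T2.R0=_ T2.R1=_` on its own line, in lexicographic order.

outcome vector order: (T2.R0,T2.R1)
|TSO outcomes| = 5

T2.R0=0 T2.R1=0
T2.R0=0 T2.R1=1
T2.R0=1 T2.R1=0
T2.R0=1 T2.R1=1
T2.R0=2 T2.R1=1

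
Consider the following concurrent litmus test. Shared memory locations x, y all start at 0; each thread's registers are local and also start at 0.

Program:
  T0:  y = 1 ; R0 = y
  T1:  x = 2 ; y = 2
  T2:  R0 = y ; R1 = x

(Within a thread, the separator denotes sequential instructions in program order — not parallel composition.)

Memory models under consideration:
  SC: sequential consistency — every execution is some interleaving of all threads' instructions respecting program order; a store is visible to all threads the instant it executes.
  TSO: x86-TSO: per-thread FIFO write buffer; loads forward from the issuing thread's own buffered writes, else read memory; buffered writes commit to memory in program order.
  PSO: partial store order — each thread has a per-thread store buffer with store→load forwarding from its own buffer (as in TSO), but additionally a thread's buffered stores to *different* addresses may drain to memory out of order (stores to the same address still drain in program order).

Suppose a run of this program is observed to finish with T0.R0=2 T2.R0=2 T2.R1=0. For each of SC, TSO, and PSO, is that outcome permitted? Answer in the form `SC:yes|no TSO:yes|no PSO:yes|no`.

SC:no TSO:no PSO:yes

outcome vector order: (T0.R0,T2.R0,T2.R1)
SC: 10 outcomes — {1/0/0, 1/0/2, 1/1/0, 1/1/2, 1/2/2, 2/0/0, 2/0/2, 2/1/0, 2/1/2, 2/2/2}
TSO: 10 outcomes — {1/0/0, 1/0/2, 1/1/0, 1/1/2, 1/2/2, 2/0/0, 2/0/2, 2/1/0, 2/1/2, 2/2/2}
PSO: 12 outcomes — {1/0/0, 1/0/2, 1/1/0, 1/1/2, 1/2/0, 1/2/2, 2/0/0, 2/0/2, 2/1/0, 2/1/2, 2/2/0, 2/2/2}
target 2/2/0 ∈ {PSO}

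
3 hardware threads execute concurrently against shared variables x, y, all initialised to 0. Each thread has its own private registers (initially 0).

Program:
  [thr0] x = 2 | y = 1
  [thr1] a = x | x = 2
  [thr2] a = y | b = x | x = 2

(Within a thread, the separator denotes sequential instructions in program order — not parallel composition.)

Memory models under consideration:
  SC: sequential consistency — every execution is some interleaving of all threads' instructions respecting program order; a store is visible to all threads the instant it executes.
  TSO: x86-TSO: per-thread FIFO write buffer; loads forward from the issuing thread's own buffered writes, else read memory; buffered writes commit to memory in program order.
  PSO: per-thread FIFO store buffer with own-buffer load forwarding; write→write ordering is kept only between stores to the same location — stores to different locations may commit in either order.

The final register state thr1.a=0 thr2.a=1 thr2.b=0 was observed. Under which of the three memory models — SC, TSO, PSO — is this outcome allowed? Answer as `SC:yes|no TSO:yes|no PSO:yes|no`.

outcome vector order: (thr1.a,thr2.a,thr2.b)
SC (6): (0,0,0); (0,0,2); (0,1,2); (2,0,0); (2,0,2); (2,1,2)
TSO (6): (0,0,0); (0,0,2); (0,1,2); (2,0,0); (2,0,2); (2,1,2)
PSO (8): (0,0,0); (0,0,2); (0,1,0); (0,1,2); (2,0,0); (2,0,2); (2,1,0); (2,1,2)
target (0,1,0) ∈ {PSO}

SC:no TSO:no PSO:yes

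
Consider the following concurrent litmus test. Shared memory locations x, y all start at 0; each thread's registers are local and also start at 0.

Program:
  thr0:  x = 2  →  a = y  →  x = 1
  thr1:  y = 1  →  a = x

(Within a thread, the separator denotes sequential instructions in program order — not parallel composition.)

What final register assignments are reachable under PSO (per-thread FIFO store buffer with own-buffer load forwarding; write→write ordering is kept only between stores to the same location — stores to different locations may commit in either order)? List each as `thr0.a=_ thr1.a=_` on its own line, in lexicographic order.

outcome vector order: (thr0.a,thr1.a)
|PSO outcomes| = 6

thr0.a=0 thr1.a=0
thr0.a=0 thr1.a=1
thr0.a=0 thr1.a=2
thr0.a=1 thr1.a=0
thr0.a=1 thr1.a=1
thr0.a=1 thr1.a=2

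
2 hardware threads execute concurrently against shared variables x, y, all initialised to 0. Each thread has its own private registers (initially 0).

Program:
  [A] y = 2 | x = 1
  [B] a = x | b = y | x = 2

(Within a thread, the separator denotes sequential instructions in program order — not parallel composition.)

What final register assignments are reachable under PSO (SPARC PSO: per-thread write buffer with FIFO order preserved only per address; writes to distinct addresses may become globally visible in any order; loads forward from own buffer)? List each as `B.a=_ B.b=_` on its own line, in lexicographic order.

B.a=0 B.b=0
B.a=0 B.b=2
B.a=1 B.b=0
B.a=1 B.b=2

outcome vector order: (B.a,B.b)
|PSO outcomes| = 4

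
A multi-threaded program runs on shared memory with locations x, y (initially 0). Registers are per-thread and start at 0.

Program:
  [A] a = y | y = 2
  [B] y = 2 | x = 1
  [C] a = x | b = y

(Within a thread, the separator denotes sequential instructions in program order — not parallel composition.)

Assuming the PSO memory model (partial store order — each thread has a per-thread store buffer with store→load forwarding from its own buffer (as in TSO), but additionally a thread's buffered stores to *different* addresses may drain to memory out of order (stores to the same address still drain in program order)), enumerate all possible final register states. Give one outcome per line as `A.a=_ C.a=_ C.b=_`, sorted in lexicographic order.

A.a=0 C.a=0 C.b=0
A.a=0 C.a=0 C.b=2
A.a=0 C.a=1 C.b=0
A.a=0 C.a=1 C.b=2
A.a=2 C.a=0 C.b=0
A.a=2 C.a=0 C.b=2
A.a=2 C.a=1 C.b=0
A.a=2 C.a=1 C.b=2

outcome vector order: (A.a,C.a,C.b)
|PSO outcomes| = 8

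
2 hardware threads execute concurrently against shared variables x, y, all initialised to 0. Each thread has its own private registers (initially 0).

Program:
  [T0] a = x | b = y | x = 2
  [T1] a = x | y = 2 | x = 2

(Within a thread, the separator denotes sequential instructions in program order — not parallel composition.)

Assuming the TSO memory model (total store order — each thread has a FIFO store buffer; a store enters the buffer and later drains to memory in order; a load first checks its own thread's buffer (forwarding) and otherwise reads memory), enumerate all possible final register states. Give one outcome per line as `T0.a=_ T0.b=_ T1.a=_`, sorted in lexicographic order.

outcome vector order: (T0.a,T0.b,T1.a)
|TSO outcomes| = 4

T0.a=0 T0.b=0 T1.a=0
T0.a=0 T0.b=0 T1.a=2
T0.a=0 T0.b=2 T1.a=0
T0.a=2 T0.b=2 T1.a=0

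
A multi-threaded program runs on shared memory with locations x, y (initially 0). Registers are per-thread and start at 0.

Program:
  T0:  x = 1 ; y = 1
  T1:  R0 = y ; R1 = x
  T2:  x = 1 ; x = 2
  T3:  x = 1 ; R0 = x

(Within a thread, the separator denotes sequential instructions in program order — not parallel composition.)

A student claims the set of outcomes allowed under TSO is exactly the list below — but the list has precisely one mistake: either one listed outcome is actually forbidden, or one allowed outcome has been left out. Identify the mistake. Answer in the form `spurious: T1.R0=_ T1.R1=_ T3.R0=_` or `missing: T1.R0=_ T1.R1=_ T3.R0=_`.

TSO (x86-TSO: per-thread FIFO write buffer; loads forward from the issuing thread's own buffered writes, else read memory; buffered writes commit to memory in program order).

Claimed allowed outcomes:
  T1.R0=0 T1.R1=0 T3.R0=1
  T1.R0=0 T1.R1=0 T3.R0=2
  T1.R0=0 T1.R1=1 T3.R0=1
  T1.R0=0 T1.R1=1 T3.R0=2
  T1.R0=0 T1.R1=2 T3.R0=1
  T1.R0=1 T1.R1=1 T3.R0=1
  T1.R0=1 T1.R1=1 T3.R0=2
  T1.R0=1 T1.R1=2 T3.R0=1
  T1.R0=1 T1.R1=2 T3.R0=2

outcome vector order: (T1.R0,T1.R1,T3.R0)
[TSO] allowed = {<0 0 1>; <0 0 2>; <0 1 1>; <0 1 2>; <0 2 1>; <0 2 2>; <1 1 1>; <1 1 2>; <1 2 1>; <1 2 2>}
TSO∖claimed = {<0 2 2>}

missing: T1.R0=0 T1.R1=2 T3.R0=2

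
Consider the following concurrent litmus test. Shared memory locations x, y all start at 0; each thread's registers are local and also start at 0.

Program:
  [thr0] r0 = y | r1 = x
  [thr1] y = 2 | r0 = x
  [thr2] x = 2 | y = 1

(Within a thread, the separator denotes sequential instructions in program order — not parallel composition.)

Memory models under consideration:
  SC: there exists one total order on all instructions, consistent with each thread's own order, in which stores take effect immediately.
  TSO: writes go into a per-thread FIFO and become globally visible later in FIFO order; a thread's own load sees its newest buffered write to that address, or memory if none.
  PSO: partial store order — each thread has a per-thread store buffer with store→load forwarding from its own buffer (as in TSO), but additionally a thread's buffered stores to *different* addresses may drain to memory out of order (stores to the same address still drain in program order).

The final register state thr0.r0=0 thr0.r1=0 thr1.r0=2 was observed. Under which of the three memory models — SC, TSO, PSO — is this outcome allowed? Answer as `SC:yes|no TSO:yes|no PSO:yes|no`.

outcome vector order: (thr0.r0,thr0.r1,thr1.r0)
SC: 10 outcomes — {0/0/0, 0/0/2, 0/2/0, 0/2/2, 1/2/0, 1/2/2, 2/0/0, 2/0/2, 2/2/0, 2/2/2}
TSO: 10 outcomes — {0/0/0, 0/0/2, 0/2/0, 0/2/2, 1/2/0, 1/2/2, 2/0/0, 2/0/2, 2/2/0, 2/2/2}
PSO: 12 outcomes — {0/0/0, 0/0/2, 0/2/0, 0/2/2, 1/0/0, 1/0/2, 1/2/0, 1/2/2, 2/0/0, 2/0/2, 2/2/0, 2/2/2}
target 0/0/2 ∈ {SC,TSO,PSO}

SC:yes TSO:yes PSO:yes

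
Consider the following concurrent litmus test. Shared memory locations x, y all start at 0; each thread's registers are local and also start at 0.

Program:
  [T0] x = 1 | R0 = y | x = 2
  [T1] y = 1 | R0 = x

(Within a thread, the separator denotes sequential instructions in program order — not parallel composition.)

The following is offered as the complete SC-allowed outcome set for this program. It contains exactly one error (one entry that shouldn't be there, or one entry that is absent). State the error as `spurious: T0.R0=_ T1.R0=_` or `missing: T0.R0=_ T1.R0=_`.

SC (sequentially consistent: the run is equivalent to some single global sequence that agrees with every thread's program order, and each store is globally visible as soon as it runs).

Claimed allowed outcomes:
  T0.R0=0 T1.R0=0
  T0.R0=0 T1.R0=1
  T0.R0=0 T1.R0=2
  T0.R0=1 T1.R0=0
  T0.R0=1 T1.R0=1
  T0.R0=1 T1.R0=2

outcome vector order: (T0.R0,T1.R0)
SC: 5 outcomes — {<0 1>, <0 2>, <1 0>, <1 1>, <1 2>}
claimed∖SC = {<0 0>}

spurious: T0.R0=0 T1.R0=0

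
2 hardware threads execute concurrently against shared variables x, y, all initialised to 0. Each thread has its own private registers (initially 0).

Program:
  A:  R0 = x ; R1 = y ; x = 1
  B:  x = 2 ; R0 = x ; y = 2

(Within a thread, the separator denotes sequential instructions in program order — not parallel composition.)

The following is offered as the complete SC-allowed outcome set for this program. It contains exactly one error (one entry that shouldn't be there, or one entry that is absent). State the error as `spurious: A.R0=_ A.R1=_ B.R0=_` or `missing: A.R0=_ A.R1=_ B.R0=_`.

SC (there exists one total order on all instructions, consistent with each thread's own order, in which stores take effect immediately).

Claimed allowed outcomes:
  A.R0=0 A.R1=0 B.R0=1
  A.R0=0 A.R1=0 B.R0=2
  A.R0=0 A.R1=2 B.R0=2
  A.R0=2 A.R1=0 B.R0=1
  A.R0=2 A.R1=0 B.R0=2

missing: A.R0=2 A.R1=2 B.R0=2

outcome vector order: (A.R0,A.R1,B.R0)
[SC] allowed = {(0,0,1) (0,0,2) (0,2,2) (2,0,1) (2,0,2) (2,2,2)}
SC∖claimed = {(2,2,2)}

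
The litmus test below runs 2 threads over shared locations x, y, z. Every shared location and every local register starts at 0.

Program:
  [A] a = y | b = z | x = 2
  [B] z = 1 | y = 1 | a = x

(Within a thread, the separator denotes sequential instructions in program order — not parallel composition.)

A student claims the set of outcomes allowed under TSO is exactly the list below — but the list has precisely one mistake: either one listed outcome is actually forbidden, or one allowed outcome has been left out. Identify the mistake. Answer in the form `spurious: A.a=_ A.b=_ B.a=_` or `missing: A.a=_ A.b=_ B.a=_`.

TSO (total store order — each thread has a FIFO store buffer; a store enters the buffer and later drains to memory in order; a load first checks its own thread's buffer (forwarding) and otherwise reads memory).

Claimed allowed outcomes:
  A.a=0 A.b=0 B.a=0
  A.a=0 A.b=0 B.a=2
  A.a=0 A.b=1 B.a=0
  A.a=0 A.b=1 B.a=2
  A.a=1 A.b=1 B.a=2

outcome vector order: (A.a,A.b,B.a)
[TSO] allowed = {000; 002; 010; 012; 110; 112}
TSO∖claimed = {110}

missing: A.a=1 A.b=1 B.a=0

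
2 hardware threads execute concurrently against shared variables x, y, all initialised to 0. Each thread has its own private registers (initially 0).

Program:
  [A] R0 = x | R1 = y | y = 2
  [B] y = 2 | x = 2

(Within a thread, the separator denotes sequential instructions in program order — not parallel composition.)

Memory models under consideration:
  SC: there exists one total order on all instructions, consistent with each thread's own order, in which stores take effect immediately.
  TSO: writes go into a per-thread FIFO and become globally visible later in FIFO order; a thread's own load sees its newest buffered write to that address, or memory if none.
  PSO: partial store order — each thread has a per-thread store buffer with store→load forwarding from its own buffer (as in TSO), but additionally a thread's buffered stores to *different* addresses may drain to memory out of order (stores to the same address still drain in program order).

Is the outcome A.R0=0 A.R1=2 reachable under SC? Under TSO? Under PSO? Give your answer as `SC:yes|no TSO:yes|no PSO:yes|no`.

SC:yes TSO:yes PSO:yes

outcome vector order: (A.R0,A.R1)
under SC → 00 02 22
under TSO → 00 02 22
under PSO → 00 02 20 22
target 02 ∈ {SC,TSO,PSO}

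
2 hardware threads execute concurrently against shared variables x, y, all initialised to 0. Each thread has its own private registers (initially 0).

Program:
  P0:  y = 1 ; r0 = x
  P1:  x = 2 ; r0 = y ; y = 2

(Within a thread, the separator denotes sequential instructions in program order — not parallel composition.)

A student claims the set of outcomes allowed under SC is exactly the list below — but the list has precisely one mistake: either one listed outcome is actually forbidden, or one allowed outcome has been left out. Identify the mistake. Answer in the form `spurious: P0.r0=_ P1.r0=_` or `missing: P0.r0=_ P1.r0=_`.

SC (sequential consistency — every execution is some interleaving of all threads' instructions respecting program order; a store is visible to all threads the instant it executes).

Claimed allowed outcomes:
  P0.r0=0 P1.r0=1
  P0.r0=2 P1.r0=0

outcome vector order: (P0.r0,P1.r0)
under SC → 01; 20; 21
SC∖claimed = {21}

missing: P0.r0=2 P1.r0=1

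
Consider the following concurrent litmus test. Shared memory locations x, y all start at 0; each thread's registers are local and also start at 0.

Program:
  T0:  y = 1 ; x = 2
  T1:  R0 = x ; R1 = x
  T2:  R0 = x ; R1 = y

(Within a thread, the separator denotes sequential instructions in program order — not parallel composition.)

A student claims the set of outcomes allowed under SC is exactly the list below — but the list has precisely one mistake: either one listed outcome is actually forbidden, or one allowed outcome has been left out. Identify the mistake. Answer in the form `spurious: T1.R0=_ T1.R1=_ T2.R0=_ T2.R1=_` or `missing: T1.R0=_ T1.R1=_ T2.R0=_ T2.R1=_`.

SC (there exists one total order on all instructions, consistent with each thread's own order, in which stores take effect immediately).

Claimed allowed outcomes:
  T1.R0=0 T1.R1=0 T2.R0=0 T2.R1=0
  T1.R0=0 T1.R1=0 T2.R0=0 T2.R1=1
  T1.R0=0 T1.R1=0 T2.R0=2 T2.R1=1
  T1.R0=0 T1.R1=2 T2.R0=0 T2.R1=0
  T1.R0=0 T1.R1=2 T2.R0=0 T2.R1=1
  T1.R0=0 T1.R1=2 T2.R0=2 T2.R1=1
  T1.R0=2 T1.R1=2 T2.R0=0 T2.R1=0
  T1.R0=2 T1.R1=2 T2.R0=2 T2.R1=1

missing: T1.R0=2 T1.R1=2 T2.R0=0 T2.R1=1

outcome vector order: (T1.R0,T1.R1,T2.R0,T2.R1)
under SC → 0000, 0001, 0021, 0200, 0201, 0221, 2200, 2201, 2221
SC∖claimed = {2201}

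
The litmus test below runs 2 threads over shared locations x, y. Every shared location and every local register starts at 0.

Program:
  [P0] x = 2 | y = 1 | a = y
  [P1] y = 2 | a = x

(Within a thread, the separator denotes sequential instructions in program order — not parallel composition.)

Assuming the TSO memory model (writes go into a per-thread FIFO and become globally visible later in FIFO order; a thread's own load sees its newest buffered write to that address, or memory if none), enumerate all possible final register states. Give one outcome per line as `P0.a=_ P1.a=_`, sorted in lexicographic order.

P0.a=1 P1.a=0
P0.a=1 P1.a=2
P0.a=2 P1.a=0
P0.a=2 P1.a=2

outcome vector order: (P0.a,P1.a)
|TSO outcomes| = 4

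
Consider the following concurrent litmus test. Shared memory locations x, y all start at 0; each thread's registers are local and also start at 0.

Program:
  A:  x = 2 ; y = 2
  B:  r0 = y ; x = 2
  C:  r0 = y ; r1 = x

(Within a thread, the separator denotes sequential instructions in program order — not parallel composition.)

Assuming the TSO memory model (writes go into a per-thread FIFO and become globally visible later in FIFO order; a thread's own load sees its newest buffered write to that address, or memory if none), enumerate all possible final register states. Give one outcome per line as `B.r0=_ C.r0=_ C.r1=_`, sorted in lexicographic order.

B.r0=0 C.r0=0 C.r1=0
B.r0=0 C.r0=0 C.r1=2
B.r0=0 C.r0=2 C.r1=2
B.r0=2 C.r0=0 C.r1=0
B.r0=2 C.r0=0 C.r1=2
B.r0=2 C.r0=2 C.r1=2

outcome vector order: (B.r0,C.r0,C.r1)
|TSO outcomes| = 6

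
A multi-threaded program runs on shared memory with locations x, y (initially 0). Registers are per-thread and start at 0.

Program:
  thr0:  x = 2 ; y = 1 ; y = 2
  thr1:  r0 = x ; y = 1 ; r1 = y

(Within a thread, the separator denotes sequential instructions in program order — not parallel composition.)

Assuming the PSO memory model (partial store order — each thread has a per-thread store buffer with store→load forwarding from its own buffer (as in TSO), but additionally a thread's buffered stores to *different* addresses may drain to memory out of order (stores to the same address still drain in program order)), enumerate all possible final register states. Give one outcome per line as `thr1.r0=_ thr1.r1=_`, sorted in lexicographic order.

thr1.r0=0 thr1.r1=1
thr1.r0=0 thr1.r1=2
thr1.r0=2 thr1.r1=1
thr1.r0=2 thr1.r1=2

outcome vector order: (thr1.r0,thr1.r1)
|PSO outcomes| = 4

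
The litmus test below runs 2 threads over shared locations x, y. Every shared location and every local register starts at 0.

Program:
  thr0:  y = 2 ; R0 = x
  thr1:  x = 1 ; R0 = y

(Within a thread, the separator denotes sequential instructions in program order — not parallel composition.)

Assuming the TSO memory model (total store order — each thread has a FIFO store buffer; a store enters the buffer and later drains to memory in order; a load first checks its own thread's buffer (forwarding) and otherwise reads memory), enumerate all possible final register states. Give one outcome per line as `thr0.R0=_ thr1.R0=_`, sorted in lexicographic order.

thr0.R0=0 thr1.R0=0
thr0.R0=0 thr1.R0=2
thr0.R0=1 thr1.R0=0
thr0.R0=1 thr1.R0=2

outcome vector order: (thr0.R0,thr1.R0)
|TSO outcomes| = 4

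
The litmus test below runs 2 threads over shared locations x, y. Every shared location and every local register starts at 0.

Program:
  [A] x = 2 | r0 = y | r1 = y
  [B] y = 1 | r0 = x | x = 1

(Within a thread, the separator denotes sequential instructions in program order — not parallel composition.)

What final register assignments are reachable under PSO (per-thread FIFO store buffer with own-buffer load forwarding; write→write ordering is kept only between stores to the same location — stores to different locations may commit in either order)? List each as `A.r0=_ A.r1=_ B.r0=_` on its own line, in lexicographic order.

outcome vector order: (A.r0,A.r1,B.r0)
|PSO outcomes| = 6

A.r0=0 A.r1=0 B.r0=0
A.r0=0 A.r1=0 B.r0=2
A.r0=0 A.r1=1 B.r0=0
A.r0=0 A.r1=1 B.r0=2
A.r0=1 A.r1=1 B.r0=0
A.r0=1 A.r1=1 B.r0=2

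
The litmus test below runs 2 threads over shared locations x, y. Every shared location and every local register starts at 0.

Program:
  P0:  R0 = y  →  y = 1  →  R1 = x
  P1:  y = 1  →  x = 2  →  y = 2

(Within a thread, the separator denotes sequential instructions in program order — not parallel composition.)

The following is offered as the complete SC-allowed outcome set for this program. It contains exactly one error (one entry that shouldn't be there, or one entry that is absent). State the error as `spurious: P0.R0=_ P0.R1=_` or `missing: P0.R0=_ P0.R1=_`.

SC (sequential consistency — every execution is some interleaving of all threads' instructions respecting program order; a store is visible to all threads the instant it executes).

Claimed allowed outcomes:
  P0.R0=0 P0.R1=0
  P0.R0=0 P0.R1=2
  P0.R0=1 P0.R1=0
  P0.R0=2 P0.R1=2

outcome vector order: (P0.R0,P0.R1)
under SC → <0 0>; <0 2>; <1 0>; <1 2>; <2 2>
SC∖claimed = {<1 2>}

missing: P0.R0=1 P0.R1=2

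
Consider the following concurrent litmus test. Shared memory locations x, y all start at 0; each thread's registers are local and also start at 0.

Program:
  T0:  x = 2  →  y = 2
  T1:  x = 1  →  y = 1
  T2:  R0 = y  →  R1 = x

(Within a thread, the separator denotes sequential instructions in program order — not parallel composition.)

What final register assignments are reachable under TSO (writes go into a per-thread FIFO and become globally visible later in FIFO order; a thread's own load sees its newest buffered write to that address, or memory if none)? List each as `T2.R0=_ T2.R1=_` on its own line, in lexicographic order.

outcome vector order: (T2.R0,T2.R1)
|TSO outcomes| = 7

T2.R0=0 T2.R1=0
T2.R0=0 T2.R1=1
T2.R0=0 T2.R1=2
T2.R0=1 T2.R1=1
T2.R0=1 T2.R1=2
T2.R0=2 T2.R1=1
T2.R0=2 T2.R1=2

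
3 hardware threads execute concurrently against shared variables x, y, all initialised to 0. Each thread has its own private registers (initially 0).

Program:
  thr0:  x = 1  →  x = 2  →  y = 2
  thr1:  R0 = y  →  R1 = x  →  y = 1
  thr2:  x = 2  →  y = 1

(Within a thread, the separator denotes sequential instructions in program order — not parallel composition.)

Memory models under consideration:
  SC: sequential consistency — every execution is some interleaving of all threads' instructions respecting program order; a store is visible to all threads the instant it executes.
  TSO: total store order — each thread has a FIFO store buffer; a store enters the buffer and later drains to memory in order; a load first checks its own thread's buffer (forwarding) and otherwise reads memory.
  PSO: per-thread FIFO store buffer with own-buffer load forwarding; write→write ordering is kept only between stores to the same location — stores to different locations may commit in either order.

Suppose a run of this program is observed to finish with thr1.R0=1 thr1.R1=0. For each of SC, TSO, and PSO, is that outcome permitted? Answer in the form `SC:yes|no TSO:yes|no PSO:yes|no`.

SC:no TSO:no PSO:yes

outcome vector order: (thr1.R0,thr1.R1)
SC: 6 outcomes — {00; 01; 02; 11; 12; 22}
TSO: 6 outcomes — {00; 01; 02; 11; 12; 22}
PSO: 9 outcomes — {00; 01; 02; 10; 11; 12; 20; 21; 22}
target 10 ∈ {PSO}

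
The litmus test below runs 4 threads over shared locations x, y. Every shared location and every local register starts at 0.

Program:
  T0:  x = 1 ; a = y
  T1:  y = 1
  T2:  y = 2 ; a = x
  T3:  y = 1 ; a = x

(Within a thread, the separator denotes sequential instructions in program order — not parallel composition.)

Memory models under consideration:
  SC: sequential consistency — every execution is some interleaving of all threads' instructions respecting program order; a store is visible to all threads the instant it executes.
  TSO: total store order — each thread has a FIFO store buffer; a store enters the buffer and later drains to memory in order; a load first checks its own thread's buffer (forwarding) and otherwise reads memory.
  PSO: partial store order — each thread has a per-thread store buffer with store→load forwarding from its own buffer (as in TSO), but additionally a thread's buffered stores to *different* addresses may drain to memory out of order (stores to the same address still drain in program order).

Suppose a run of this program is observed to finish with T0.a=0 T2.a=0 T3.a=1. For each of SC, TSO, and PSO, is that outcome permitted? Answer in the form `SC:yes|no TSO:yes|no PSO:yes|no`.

SC:no TSO:yes PSO:yes

outcome vector order: (T0.a,T2.a,T3.a)
[SC] allowed = {(0,1,1) (1,0,0) (1,0,1) (1,1,0) (1,1,1) (2,0,0) (2,0,1) (2,1,0) (2,1,1)}
[TSO] allowed = {(0,0,0) (0,0,1) (0,1,0) (0,1,1) (1,0,0) (1,0,1) (1,1,0) (1,1,1) (2,0,0) (2,0,1) (2,1,0) (2,1,1)}
[PSO] allowed = {(0,0,0) (0,0,1) (0,1,0) (0,1,1) (1,0,0) (1,0,1) (1,1,0) (1,1,1) (2,0,0) (2,0,1) (2,1,0) (2,1,1)}
target (0,0,1) ∈ {TSO,PSO}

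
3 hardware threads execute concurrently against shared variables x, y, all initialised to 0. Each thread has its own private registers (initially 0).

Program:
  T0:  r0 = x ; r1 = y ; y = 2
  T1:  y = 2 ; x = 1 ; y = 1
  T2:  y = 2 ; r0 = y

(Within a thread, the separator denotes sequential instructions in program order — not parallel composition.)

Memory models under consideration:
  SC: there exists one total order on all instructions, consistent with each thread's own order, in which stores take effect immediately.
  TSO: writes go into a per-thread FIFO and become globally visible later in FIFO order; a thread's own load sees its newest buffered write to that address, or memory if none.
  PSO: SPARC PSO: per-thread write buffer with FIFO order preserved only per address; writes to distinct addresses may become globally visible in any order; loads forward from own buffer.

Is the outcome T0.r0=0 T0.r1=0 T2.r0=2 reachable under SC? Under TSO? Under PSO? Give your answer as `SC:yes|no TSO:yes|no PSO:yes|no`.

SC:yes TSO:yes PSO:yes

outcome vector order: (T0.r0,T0.r1,T2.r0)
SC (10): <0 0 1>; <0 0 2>; <0 1 1>; <0 1 2>; <0 2 1>; <0 2 2>; <1 1 1>; <1 1 2>; <1 2 1>; <1 2 2>
TSO (10): <0 0 1>; <0 0 2>; <0 1 1>; <0 1 2>; <0 2 1>; <0 2 2>; <1 1 1>; <1 1 2>; <1 2 1>; <1 2 2>
PSO (12): <0 0 1>; <0 0 2>; <0 1 1>; <0 1 2>; <0 2 1>; <0 2 2>; <1 0 1>; <1 0 2>; <1 1 1>; <1 1 2>; <1 2 1>; <1 2 2>
target <0 0 2> ∈ {SC,TSO,PSO}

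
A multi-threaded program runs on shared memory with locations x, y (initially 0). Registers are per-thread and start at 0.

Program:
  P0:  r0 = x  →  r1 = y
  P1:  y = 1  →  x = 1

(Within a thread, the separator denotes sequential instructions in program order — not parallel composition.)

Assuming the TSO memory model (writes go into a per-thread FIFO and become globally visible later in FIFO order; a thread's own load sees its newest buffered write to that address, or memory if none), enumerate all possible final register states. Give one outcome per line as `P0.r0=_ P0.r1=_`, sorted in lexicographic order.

P0.r0=0 P0.r1=0
P0.r0=0 P0.r1=1
P0.r0=1 P0.r1=1

outcome vector order: (P0.r0,P0.r1)
|TSO outcomes| = 3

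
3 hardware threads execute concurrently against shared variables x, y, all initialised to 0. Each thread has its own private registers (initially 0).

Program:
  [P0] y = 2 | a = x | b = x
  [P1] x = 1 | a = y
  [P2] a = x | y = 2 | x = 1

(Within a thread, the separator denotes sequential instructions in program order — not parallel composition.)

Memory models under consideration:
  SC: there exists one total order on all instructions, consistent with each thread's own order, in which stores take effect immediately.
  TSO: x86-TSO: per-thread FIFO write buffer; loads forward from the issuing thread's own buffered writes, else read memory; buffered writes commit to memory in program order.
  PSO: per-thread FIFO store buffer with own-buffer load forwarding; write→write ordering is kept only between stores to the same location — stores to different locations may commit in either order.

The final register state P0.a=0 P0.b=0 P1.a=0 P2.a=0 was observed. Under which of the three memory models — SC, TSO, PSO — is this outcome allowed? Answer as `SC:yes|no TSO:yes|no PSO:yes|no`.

SC:no TSO:yes PSO:yes

outcome vector order: (P0.a,P0.b,P1.a,P2.a)
under SC → 0020 0021 0120 0121 1100 1101 1120 1121
under TSO → 0000 0001 0020 0021 0100 0101 0120 0121 1100 1101 1120 1121
under PSO → 0000 0001 0020 0021 0100 0101 0120 0121 1100 1101 1120 1121
target 0000 ∈ {TSO,PSO}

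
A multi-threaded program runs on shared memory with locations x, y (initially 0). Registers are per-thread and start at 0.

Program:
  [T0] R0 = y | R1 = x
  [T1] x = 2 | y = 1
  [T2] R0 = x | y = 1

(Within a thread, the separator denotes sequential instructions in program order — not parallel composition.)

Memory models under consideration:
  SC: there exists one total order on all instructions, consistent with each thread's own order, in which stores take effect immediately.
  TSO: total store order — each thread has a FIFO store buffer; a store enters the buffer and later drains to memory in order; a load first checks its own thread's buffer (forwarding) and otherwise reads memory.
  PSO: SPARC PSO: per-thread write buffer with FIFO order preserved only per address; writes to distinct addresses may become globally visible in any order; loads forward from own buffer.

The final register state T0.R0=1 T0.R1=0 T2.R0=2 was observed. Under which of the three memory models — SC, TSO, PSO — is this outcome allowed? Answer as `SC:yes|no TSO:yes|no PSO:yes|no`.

outcome vector order: (T0.R0,T0.R1,T2.R0)
SC: 7 outcomes — {0/0/0; 0/0/2; 0/2/0; 0/2/2; 1/0/0; 1/2/0; 1/2/2}
TSO: 7 outcomes — {0/0/0; 0/0/2; 0/2/0; 0/2/2; 1/0/0; 1/2/0; 1/2/2}
PSO: 8 outcomes — {0/0/0; 0/0/2; 0/2/0; 0/2/2; 1/0/0; 1/0/2; 1/2/0; 1/2/2}
target 1/0/2 ∈ {PSO}

SC:no TSO:no PSO:yes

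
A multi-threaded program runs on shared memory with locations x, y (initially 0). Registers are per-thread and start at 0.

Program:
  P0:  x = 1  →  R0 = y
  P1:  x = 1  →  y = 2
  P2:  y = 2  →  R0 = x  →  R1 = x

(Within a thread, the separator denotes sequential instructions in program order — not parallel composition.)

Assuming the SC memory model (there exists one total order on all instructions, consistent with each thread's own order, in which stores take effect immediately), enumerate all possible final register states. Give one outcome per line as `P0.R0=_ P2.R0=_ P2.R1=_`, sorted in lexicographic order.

outcome vector order: (P0.R0,P2.R0,P2.R1)
|SC outcomes| = 4

P0.R0=0 P2.R0=1 P2.R1=1
P0.R0=2 P2.R0=0 P2.R1=0
P0.R0=2 P2.R0=0 P2.R1=1
P0.R0=2 P2.R0=1 P2.R1=1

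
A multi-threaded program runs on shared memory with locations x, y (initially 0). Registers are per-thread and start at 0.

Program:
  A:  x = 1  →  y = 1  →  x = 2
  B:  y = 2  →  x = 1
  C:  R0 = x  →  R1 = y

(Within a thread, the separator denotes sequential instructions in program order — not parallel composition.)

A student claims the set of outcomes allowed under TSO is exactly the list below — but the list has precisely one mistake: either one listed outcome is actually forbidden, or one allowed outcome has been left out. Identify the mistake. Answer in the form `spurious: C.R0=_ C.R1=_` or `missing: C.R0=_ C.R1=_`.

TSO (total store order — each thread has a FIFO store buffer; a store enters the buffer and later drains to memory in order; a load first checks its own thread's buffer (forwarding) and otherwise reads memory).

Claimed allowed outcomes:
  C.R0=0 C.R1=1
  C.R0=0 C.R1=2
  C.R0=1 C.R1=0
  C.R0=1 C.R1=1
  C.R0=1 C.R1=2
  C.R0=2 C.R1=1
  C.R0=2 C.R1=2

outcome vector order: (C.R0,C.R1)
[TSO] allowed = {00 01 02 10 11 12 21 22}
TSO∖claimed = {00}

missing: C.R0=0 C.R1=0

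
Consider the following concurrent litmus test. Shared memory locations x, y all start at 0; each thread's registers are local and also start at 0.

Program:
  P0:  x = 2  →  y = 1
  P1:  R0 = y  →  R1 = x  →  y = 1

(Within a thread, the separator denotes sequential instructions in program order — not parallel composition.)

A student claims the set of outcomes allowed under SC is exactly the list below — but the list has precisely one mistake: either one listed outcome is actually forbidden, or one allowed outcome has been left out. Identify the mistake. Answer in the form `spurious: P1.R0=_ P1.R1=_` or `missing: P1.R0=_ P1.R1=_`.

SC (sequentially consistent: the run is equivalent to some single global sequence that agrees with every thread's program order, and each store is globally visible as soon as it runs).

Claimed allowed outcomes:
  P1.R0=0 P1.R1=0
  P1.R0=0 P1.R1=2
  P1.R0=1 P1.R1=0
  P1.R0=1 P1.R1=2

outcome vector order: (P1.R0,P1.R1)
SC: 3 outcomes — {<0 0>, <0 2>, <1 2>}
claimed∖SC = {<1 0>}

spurious: P1.R0=1 P1.R1=0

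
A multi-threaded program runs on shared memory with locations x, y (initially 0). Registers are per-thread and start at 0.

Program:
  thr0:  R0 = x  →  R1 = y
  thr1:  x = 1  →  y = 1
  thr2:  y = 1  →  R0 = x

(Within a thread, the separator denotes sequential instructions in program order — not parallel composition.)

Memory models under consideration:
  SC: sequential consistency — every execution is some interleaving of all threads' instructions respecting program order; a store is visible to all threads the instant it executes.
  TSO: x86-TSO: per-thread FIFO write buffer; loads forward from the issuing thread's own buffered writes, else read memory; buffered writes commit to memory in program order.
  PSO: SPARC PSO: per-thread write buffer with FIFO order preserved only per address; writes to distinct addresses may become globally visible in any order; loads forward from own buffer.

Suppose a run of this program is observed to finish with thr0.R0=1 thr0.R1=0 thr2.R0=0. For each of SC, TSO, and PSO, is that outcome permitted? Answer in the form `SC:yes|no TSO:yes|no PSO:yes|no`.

outcome vector order: (thr0.R0,thr0.R1,thr2.R0)
[SC] allowed = {(0,0,0) (0,0,1) (0,1,0) (0,1,1) (1,0,1) (1,1,0) (1,1,1)}
[TSO] allowed = {(0,0,0) (0,0,1) (0,1,0) (0,1,1) (1,0,0) (1,0,1) (1,1,0) (1,1,1)}
[PSO] allowed = {(0,0,0) (0,0,1) (0,1,0) (0,1,1) (1,0,0) (1,0,1) (1,1,0) (1,1,1)}
target (1,0,0) ∈ {TSO,PSO}

SC:no TSO:yes PSO:yes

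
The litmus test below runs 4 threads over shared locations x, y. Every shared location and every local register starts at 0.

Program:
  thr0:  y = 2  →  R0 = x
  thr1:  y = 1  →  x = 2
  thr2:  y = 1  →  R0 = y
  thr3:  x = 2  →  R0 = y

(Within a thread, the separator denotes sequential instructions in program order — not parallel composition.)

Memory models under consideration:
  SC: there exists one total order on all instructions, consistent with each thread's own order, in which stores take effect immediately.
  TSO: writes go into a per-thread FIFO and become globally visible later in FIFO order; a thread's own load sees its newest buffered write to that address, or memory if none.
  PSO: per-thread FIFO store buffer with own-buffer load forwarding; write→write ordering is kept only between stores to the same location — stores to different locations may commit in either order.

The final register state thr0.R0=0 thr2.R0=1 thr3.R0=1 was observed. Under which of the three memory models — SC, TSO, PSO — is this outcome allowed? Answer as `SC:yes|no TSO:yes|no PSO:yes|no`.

outcome vector order: (thr0.R0,thr2.R0,thr3.R0)
under SC → <0 1 1>; <0 1 2>; <0 2 1>; <0 2 2>; <2 1 0>; <2 1 1>; <2 1 2>; <2 2 0>; <2 2 1>; <2 2 2>
under TSO → <0 1 0>; <0 1 1>; <0 1 2>; <0 2 0>; <0 2 1>; <0 2 2>; <2 1 0>; <2 1 1>; <2 1 2>; <2 2 0>; <2 2 1>; <2 2 2>
under PSO → <0 1 0>; <0 1 1>; <0 1 2>; <0 2 0>; <0 2 1>; <0 2 2>; <2 1 0>; <2 1 1>; <2 1 2>; <2 2 0>; <2 2 1>; <2 2 2>
target <0 1 1> ∈ {SC,TSO,PSO}

SC:yes TSO:yes PSO:yes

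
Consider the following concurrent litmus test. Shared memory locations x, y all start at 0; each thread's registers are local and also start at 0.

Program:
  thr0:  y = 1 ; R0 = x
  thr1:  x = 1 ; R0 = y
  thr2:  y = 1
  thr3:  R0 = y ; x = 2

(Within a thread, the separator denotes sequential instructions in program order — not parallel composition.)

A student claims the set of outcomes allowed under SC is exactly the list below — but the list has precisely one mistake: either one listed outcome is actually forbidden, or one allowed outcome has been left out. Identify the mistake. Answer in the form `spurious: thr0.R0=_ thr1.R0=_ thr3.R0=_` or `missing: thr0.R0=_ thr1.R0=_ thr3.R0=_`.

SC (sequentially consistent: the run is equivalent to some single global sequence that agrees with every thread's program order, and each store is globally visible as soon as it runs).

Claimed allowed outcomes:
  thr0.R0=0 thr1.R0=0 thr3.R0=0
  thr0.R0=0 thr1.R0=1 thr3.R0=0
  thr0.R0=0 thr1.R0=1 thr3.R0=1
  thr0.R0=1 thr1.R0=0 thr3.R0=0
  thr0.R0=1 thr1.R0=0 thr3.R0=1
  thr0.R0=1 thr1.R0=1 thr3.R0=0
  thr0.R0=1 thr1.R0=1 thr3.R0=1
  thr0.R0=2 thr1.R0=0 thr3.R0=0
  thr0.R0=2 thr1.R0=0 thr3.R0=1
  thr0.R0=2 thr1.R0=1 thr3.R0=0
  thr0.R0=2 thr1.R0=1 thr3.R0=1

spurious: thr0.R0=0 thr1.R0=0 thr3.R0=0

outcome vector order: (thr0.R0,thr1.R0,thr3.R0)
[SC] allowed = {(0,1,0), (0,1,1), (1,0,0), (1,0,1), (1,1,0), (1,1,1), (2,0,0), (2,0,1), (2,1,0), (2,1,1)}
claimed∖SC = {(0,0,0)}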